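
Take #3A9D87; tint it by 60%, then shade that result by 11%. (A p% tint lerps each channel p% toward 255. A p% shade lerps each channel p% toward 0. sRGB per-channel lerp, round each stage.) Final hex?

#9DC0B8

#3A9D87 is rgb(58, 157, 135).
A 60% tint moves each channel 60% toward 255:
  R: 58 + 0.6×(255−58) = 58 + 118.2 = 176.2 → 176
  G: 157 + 0.6×(255−157) = 157 + 58.8 = 215.8 → 216
  B: 135 + 72 = 207 → 207
After the tint: rgb(176, 216, 207) = #B0D8CF.
Lerp each channel 11% toward 0:
  R: 176 + 0.11×(0−176) = 176 − 19.36 = 156.64 → 157
  G: 216 + 0.11×(0−216) = 216 − 23.76 = 192.24 → 192
  B: 207 + 0.11×(0−207) = 207 − 22.77 = 184.23 → 184
rgb(157, 192, 184) = #9DC0B8.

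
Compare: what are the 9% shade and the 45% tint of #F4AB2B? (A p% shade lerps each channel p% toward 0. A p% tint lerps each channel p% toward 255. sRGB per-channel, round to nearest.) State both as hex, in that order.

#F4AB2B is rgb(244, 171, 43).
9% shade:
  R: 244 − 21.96 = 222.04 → 222
  G: 171 − 15.39 = 155.61 → 156
  B: 43 − 3.87 = 39.13 → 39
  → #DE9C27
45% tint:
  R: 244 + 0.45×(255−244) = 244 + 4.95 = 248.95 → 249
  G: 171 + 37.8 = 208.8 → 209
  B: 43 + 0.45×(255−43) = 43 + 95.4 = 138.4 → 138
  → #F9D18A

#DE9C27, #F9D18A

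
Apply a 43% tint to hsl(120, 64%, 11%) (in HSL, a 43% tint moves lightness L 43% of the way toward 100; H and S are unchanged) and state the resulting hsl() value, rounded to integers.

hsl(120, 64%, 49%)

L moves 43% from 11 toward 100: 11 + 38.27 = 49.27 → 49.
H and S are unchanged.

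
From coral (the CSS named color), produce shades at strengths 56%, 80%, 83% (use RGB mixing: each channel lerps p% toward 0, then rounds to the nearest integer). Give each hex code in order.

CSS coral is rgb(255, 127, 80).
56%: (255 − 142.8 = 112.2→112, 127 − 71.12 = 55.88→56, 80 − 44.8 = 35.2→35) → #703823
80%: (255 − 204 = 51→51, 127 − 101.6 = 25.4→25, 80 − 64 = 16→16) → #331910
83%: (255 − 211.65 = 43.35→43, 127 − 105.41 = 21.59→22, 80 − 66.4 = 13.6→14) → #2B160E

#703823, #331910, #2B160E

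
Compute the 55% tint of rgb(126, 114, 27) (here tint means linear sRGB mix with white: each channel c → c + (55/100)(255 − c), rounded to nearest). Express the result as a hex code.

#C5C098

Lerp each channel 55% toward 255:
  R: 126 + 0.55×(255−126) = 126 + 70.95 = 196.95 → 197
  G: 114 + 0.55×(255−114) = 114 + 77.55 = 191.55 → 192
  B: 27 + 0.55×(255−27) = 27 + 125.4 = 152.4 → 152
rgb(197, 192, 152) = #C5C098.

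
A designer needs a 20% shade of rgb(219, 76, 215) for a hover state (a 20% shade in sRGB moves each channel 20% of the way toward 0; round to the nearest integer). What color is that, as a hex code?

Per channel, c → c + 0.2(0 − c):
  R: 219 + 0.2×(0−219) = 219 − 43.8 = 175.2 → 175
  G: 76 + 0.2×(0−76) = 76 − 15.2 = 60.8 → 61
  B: 215 + 0.2×(0−215) = 215 − 43 = 172 → 172
rgb(175, 61, 172) = #AF3DAC.

#AF3DAC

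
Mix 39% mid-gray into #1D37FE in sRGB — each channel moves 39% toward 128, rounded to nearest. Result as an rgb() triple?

rgb(68, 83, 205)

#1D37FE is rgb(29, 55, 254).
Per channel, c → c + 0.39(128 − c):
  R: 29 + 38.61 = 67.61 → 68
  G: 55 + 0.39×(128−55) = 55 + 28.47 = 83.47 → 83
  B: 254 − 49.14 = 204.86 → 205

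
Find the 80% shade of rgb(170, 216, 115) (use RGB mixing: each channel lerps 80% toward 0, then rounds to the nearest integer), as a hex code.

Lerp each channel 80% toward 0:
  R: 170 + 0.8×(0−170) = 170 − 136 = 34 → 34
  G: 216 − 172.8 = 43.2 → 43
  B: 115 + 0.8×(0−115) = 115 − 92 = 23 → 23
rgb(34, 43, 23) = #222B17.

#222B17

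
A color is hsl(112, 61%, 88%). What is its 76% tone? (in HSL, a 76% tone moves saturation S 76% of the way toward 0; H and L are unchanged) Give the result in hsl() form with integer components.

hsl(112, 15%, 88%)

S moves 76% from 61 toward 0: 61 − 46.36 = 14.64 → 15.
H and L are unchanged.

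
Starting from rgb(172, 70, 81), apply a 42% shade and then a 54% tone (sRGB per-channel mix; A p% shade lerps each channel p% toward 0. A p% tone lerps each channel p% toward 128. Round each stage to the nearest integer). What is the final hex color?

#73585b

Lerp each channel 42% toward 0:
  R: 172 − 72.24 = 99.76 → 100
  G: 70 + 0.42×(0−70) = 70 − 29.4 = 40.6 → 41
  B: 81 − 34.02 = 46.98 → 47
After the shade: rgb(100, 41, 47) = #64292f.
A 54% tone moves each channel 54% toward 128:
  R: 100 + 0.54×(128−100) = 100 + 15.12 = 115.12 → 115
  G: 41 + 0.54×(128−41) = 41 + 46.98 = 87.98 → 88
  B: 47 + 0.54×(128−47) = 47 + 43.74 = 90.74 → 91
rgb(115, 88, 91) = #73585b.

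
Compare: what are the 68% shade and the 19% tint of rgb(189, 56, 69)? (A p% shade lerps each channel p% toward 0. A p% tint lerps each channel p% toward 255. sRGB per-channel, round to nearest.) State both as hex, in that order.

68% shade:
  R: 189 − 128.52 = 60.48 → 60
  G: 56 + 0.68×(0−56) = 56 − 38.08 = 17.92 → 18
  B: 69 − 46.92 = 22.08 → 22
  → #3C1216
19% tint:
  R: 189 + 0.19×(255−189) = 189 + 12.54 = 201.54 → 202
  G: 56 + 0.19×(255−56) = 56 + 37.81 = 93.81 → 94
  B: 69 + 0.19×(255−69) = 69 + 35.34 = 104.34 → 104
  → #CA5E68

#3C1216, #CA5E68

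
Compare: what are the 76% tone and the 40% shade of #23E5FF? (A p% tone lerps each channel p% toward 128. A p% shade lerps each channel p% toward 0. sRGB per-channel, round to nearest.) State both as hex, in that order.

#6A989E, #158999

#23E5FF is rgb(35, 229, 255).
76% tone:
  R: 35 + 70.68 = 105.68 → 106
  G: 229 + 0.76×(128−229) = 229 − 76.76 = 152.24 → 152
  B: 255 + 0.76×(128−255) = 255 − 96.52 = 158.48 → 158
  → #6A989E
40% shade:
  R: 35 + 0.4×(0−35) = 35 − 14 = 21 → 21
  G: 229 + 0.4×(0−229) = 229 − 91.6 = 137.4 → 137
  B: 255 + 0.4×(0−255) = 255 − 102 = 153 → 153
  → #158999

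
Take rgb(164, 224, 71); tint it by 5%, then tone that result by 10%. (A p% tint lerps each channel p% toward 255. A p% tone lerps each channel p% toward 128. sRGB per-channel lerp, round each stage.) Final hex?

#a5d855

Per channel, c → c + 0.05(255 − c):
  R: 164 + 4.55 = 168.55 → 169
  G: 224 + 0.05×(255−224) = 224 + 1.55 = 225.55 → 226
  B: 71 + 9.2 = 80.2 → 80
After the tint: rgb(169, 226, 80) = #a9e250.
Per channel, c → c + 0.1(128 − c):
  R: 169 + 0.1×(128−169) = 169 − 4.1 = 164.9 → 165
  G: 226 + 0.1×(128−226) = 226 − 9.8 = 216.2 → 216
  B: 80 + 4.8 = 84.8 → 85
rgb(165, 216, 85) = #a5d855.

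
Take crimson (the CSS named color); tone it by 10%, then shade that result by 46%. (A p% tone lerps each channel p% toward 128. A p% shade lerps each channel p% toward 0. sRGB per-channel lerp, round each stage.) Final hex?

CSS crimson is rgb(220, 20, 60).
A 10% tone moves each channel 10% toward 128:
  R: 220 + 0.1×(128−220) = 220 − 9.2 = 210.8 → 211
  G: 20 + 10.8 = 30.8 → 31
  B: 60 + 6.8 = 66.8 → 67
After the tone: rgb(211, 31, 67) = #D31F43.
A 46% shade moves each channel 46% toward 0:
  R: 211 + 0.46×(0−211) = 211 − 97.06 = 113.94 → 114
  G: 31 − 14.26 = 16.74 → 17
  B: 67 − 30.82 = 36.18 → 36
rgb(114, 17, 36) = #721124.

#721124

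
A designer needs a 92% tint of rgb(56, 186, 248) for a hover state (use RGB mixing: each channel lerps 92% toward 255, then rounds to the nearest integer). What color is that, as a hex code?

#EFF9FE

Lerp each channel 92% toward 255:
  R: 56 + 183.08 = 239.08 → 239
  G: 186 + 0.92×(255−186) = 186 + 63.48 = 249.48 → 249
  B: 248 + 0.92×(255−248) = 248 + 6.44 = 254.44 → 254
rgb(239, 249, 254) = #EFF9FE.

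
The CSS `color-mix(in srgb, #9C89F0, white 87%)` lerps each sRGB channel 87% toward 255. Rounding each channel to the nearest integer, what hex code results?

#F2F0FD

#9C89F0 is rgb(156, 137, 240).
Lerp each channel 87% toward 255:
  R: 156 + 0.87×(255−156) = 156 + 86.13 = 242.13 → 242
  G: 137 + 102.66 = 239.66 → 240
  B: 240 + 0.87×(255−240) = 240 + 13.05 = 253.05 → 253
rgb(242, 240, 253) = #F2F0FD.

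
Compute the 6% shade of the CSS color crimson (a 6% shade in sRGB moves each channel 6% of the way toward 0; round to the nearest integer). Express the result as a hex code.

CSS crimson is rgb(220, 20, 60).
A 6% shade moves each channel 6% toward 0:
  R: 220 + 0.06×(0−220) = 220 − 13.2 = 206.8 → 207
  G: 20 − 1.2 = 18.8 → 19
  B: 60 + 0.06×(0−60) = 60 − 3.6 = 56.4 → 56
rgb(207, 19, 56) = #cf1338.

#cf1338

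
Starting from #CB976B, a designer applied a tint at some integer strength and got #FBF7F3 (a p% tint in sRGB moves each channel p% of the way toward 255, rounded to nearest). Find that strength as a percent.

92%

#CB976B is rgb(203, 151, 107); #FBF7F3 is rgb(251, 247, 243).
On the B channel (widest range): 243 ≈ 107 + (p/100)(255 − 107), so p ≈ 100×(243 − 107)/(255 − 107) = 13600/148 = 91.89.
p = 92 reproduces all three channels after rounding.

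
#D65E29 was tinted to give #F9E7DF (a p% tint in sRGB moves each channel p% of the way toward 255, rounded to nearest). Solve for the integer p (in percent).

85%

#D65E29 is rgb(214, 94, 41); #F9E7DF is rgb(249, 231, 223).
On the B channel (widest range): 223 ≈ 41 + (p/100)(255 − 41), so p ≈ 100×(223 − 41)/(255 − 41) = 18200/214 = 85.05.
p = 85 reproduces all three channels after rounding.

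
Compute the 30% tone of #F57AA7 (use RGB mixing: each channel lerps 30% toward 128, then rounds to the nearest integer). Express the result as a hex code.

#D27C9B

#F57AA7 is rgb(245, 122, 167).
A 30% tone moves each channel 30% toward 128:
  R: 245 + 0.3×(128−245) = 245 − 35.1 = 209.9 → 210
  G: 122 + 1.8 = 123.8 → 124
  B: 167 + 0.3×(128−167) = 167 − 11.7 = 155.3 → 155
rgb(210, 124, 155) = #D27C9B.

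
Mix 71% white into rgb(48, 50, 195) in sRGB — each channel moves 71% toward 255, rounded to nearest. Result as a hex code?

Lerp each channel 71% toward 255:
  R: 48 + 0.71×(255−48) = 48 + 146.97 = 194.97 → 195
  G: 50 + 0.71×(255−50) = 50 + 145.55 = 195.55 → 196
  B: 195 + 0.71×(255−195) = 195 + 42.6 = 237.6 → 238
rgb(195, 196, 238) = #c3c4ee.

#c3c4ee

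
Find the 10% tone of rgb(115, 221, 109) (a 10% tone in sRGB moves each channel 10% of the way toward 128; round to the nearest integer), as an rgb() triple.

A 10% tone moves each channel 10% toward 128:
  R: 115 + 1.3 = 116.3 → 116
  G: 221 + 0.1×(128−221) = 221 − 9.3 = 211.7 → 212
  B: 109 + 1.9 = 110.9 → 111

rgb(116, 212, 111)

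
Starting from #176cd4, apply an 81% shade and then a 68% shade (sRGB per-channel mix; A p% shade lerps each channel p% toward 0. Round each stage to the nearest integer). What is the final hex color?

#176cd4 is rgb(23, 108, 212).
Lerp each channel 81% toward 0:
  R: 23 + 0.81×(0−23) = 23 − 18.63 = 4.37 → 4
  G: 108 − 87.48 = 20.52 → 21
  B: 212 + 0.81×(0−212) = 212 − 171.72 = 40.28 → 40
After the shade: rgb(4, 21, 40) = #041528.
Lerp each channel 68% toward 0:
  R: 4 + 0.68×(0−4) = 4 − 2.72 = 1.28 → 1
  G: 21 + 0.68×(0−21) = 21 − 14.28 = 6.72 → 7
  B: 40 + 0.68×(0−40) = 40 − 27.2 = 12.8 → 13
rgb(1, 7, 13) = #01070d.

#01070d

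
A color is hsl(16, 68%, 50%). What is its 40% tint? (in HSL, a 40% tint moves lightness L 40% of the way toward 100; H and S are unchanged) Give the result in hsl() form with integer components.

L moves 40% from 50 toward 100: 50 + 20 = 70 → 70.
H and S are unchanged.

hsl(16, 68%, 70%)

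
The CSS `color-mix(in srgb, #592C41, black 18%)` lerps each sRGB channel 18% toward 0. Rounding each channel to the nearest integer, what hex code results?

#492435

#592C41 is rgb(89, 44, 65).
An 18% shade moves each channel 18% toward 0:
  R: 89 + 0.18×(0−89) = 89 − 16.02 = 72.98 → 73
  G: 44 + 0.18×(0−44) = 44 − 7.92 = 36.08 → 36
  B: 65 + 0.18×(0−65) = 65 − 11.7 = 53.3 → 53
rgb(73, 36, 53) = #492435.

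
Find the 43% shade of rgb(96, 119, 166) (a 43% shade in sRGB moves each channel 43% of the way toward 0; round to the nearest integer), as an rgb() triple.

Lerp each channel 43% toward 0:
  R: 96 + 0.43×(0−96) = 96 − 41.28 = 54.72 → 55
  G: 119 − 51.17 = 67.83 → 68
  B: 166 − 71.38 = 94.62 → 95

rgb(55, 68, 95)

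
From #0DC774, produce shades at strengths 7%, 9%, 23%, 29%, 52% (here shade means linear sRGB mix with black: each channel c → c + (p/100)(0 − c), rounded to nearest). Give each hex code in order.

#0DC774 is rgb(13, 199, 116).
7%: (13 − 0.91 = 12.09→12, 199 − 13.93 = 185.07→185, 116 − 8.12 = 107.88→108) → #0CB96C
9%: (13 − 1.17 = 11.83→12, 199 − 17.91 = 181.09→181, 116 − 10.44 = 105.56→106) → #0CB56A
23%: (13 − 2.99 = 10.01→10, 199 − 45.77 = 153.23→153, 116 − 26.68 = 89.32→89) → #0A9959
29%: (13 − 3.77 = 9.23→9, 199 − 57.71 = 141.29→141, 116 − 33.64 = 82.36→82) → #098D52
52%: (13 − 6.76 = 6.24→6, 199 − 103.48 = 95.52→96, 116 − 60.32 = 55.68→56) → #066038

#0CB96C, #0CB56A, #0A9959, #098D52, #066038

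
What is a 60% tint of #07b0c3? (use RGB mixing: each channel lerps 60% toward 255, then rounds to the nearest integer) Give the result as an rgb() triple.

#07b0c3 is rgb(7, 176, 195).
Per channel, c → c + 0.6(255 − c):
  R: 7 + 0.6×(255−7) = 7 + 148.8 = 155.8 → 156
  G: 176 + 47.4 = 223.4 → 223
  B: 195 + 0.6×(255−195) = 195 + 36 = 231 → 231

rgb(156, 223, 231)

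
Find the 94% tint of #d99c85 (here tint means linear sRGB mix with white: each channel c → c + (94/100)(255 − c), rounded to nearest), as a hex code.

#d99c85 is rgb(217, 156, 133).
Lerp each channel 94% toward 255:
  R: 217 + 0.94×(255−217) = 217 + 35.72 = 252.72 → 253
  G: 156 + 0.94×(255−156) = 156 + 93.06 = 249.06 → 249
  B: 133 + 114.68 = 247.68 → 248
rgb(253, 249, 248) = #fdf9f8.

#fdf9f8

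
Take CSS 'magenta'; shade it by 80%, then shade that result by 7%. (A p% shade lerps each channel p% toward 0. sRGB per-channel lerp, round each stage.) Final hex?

CSS magenta is rgb(255, 0, 255).
Lerp each channel 80% toward 0:
  R: 255 + 0.8×(0−255) = 255 − 204 = 51 → 51
  G: 0 + 0 = 0 → 0
  B: 255 − 204 = 51 → 51
After the shade: rgb(51, 0, 51) = #330033.
Lerp each channel 7% toward 0:
  R: 51 + 0.07×(0−51) = 51 − 3.57 = 47.43 → 47
  G: 0 + 0.07×(0−0) = 0 + 0 = 0 → 0
  B: 51 + 0.07×(0−51) = 51 − 3.57 = 47.43 → 47
rgb(47, 0, 47) = #2F002F.

#2F002F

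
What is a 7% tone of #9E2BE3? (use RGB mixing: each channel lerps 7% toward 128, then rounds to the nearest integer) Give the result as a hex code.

#9E2BE3 is rgb(158, 43, 227).
Per channel, c → c + 0.07(128 − c):
  R: 158 − 2.1 = 155.9 → 156
  G: 43 + 5.95 = 48.95 → 49
  B: 227 + 0.07×(128−227) = 227 − 6.93 = 220.07 → 220
rgb(156, 49, 220) = #9C31DC.

#9C31DC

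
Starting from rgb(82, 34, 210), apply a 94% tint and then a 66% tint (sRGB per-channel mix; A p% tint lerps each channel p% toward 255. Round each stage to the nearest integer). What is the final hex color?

Lerp each channel 94% toward 255:
  R: 82 + 162.62 = 244.62 → 245
  G: 34 + 0.94×(255−34) = 34 + 207.74 = 241.74 → 242
  B: 210 + 0.94×(255−210) = 210 + 42.3 = 252.3 → 252
After the tint: rgb(245, 242, 252) = #f5f2fc.
A 66% tint moves each channel 66% toward 255:
  R: 245 + 0.66×(255−245) = 245 + 6.6 = 251.6 → 252
  G: 242 + 0.66×(255−242) = 242 + 8.58 = 250.58 → 251
  B: 252 + 0.66×(255−252) = 252 + 1.98 = 253.98 → 254
rgb(252, 251, 254) = #fcfbfe.

#fcfbfe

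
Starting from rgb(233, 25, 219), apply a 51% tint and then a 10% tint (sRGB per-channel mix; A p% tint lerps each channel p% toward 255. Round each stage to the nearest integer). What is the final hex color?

#F599EF

Per channel, c → c + 0.51(255 − c):
  R: 233 + 0.51×(255−233) = 233 + 11.22 = 244.22 → 244
  G: 25 + 0.51×(255−25) = 25 + 117.3 = 142.3 → 142
  B: 219 + 18.36 = 237.36 → 237
After the tint: rgb(244, 142, 237) = #F48EED.
A 10% tint moves each channel 10% toward 255:
  R: 244 + 0.1×(255−244) = 244 + 1.1 = 245.1 → 245
  G: 142 + 0.1×(255−142) = 142 + 11.3 = 153.3 → 153
  B: 237 + 1.8 = 238.8 → 239
rgb(245, 153, 239) = #F599EF.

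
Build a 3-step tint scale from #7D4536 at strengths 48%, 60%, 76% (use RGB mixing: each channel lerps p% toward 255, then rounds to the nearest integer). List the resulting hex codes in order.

#7D4536 is rgb(125, 69, 54).
48%: (125 + 62.4 = 187.4→187, 69 + 89.28 = 158.28→158, 54 + 96.48 = 150.48→150) → #BB9E96
60%: (125 + 78 = 203→203, 69 + 111.6 = 180.6→181, 54 + 120.6 = 174.6→175) → #CBB5AF
76%: (125 + 98.8 = 223.8→224, 69 + 141.36 = 210.36→210, 54 + 152.76 = 206.76→207) → #E0D2CF

#BB9E96, #CBB5AF, #E0D2CF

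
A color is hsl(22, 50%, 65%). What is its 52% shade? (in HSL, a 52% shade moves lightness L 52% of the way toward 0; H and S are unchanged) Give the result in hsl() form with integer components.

hsl(22, 50%, 31%)

L moves 52% from 65 toward 0: 65 − 33.8 = 31.2 → 31.
H and S are unchanged.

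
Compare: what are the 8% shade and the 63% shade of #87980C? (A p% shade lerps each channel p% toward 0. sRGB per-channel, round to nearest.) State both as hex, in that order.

#87980C is rgb(135, 152, 12).
8% shade:
  R: 135 − 10.8 = 124.2 → 124
  G: 152 − 12.16 = 139.84 → 140
  B: 12 − 0.96 = 11.04 → 11
  → #7C8C0B
63% shade:
  R: 135 − 85.05 = 49.95 → 50
  G: 152 − 95.76 = 56.24 → 56
  B: 12 − 7.56 = 4.44 → 4
  → #323804

#7C8C0B, #323804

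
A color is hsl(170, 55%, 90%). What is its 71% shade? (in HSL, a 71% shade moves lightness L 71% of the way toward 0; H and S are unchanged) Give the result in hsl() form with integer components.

L moves 71% from 90 toward 0: 90 − 63.9 = 26.1 → 26.
H and S are unchanged.

hsl(170, 55%, 26%)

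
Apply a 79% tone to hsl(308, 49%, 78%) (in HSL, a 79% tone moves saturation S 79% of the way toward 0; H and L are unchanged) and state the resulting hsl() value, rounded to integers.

hsl(308, 10%, 78%)

S moves 79% from 49 toward 0: 49 − 38.71 = 10.29 → 10.
H and L are unchanged.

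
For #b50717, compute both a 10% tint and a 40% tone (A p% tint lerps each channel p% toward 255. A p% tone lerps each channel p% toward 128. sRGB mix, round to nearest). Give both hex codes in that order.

#bc202e, #a03741

#b50717 is rgb(181, 7, 23).
10% tint:
  R: 181 + 0.1×(255−181) = 181 + 7.4 = 188.4 → 188
  G: 7 + 24.8 = 31.8 → 32
  B: 23 + 23.2 = 46.2 → 46
  → #bc202e
40% tone:
  R: 181 + 0.4×(128−181) = 181 − 21.2 = 159.8 → 160
  G: 7 + 48.4 = 55.4 → 55
  B: 23 + 0.4×(128−23) = 23 + 42 = 65 → 65
  → #a03741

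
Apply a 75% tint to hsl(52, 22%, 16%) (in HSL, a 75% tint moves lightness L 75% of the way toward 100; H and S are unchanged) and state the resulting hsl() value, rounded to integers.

L moves 75% from 16 toward 100: 16 + 63 = 79 → 79.
H and S are unchanged.

hsl(52, 22%, 79%)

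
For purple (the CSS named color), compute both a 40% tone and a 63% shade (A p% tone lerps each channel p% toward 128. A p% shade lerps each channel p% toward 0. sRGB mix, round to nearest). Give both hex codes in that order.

CSS purple is rgb(128, 0, 128).
40% tone:
  R: 128 + 0.4×(128−128) = 128 + 0 = 128 → 128
  G: 0 + 0.4×(128−0) = 0 + 51.2 = 51.2 → 51
  B: 128 + 0 = 128 → 128
  → #803380
63% shade:
  R: 128 − 80.64 = 47.36 → 47
  G: 0 + 0.63×(0−0) = 0 + 0 = 0 → 0
  B: 128 + 0.63×(0−128) = 128 − 80.64 = 47.36 → 47
  → #2f002f

#803380, #2f002f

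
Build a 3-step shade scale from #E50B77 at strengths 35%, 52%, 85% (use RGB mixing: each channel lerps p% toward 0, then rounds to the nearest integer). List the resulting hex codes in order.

#95074D, #6E0539, #220212

#E50B77 is rgb(229, 11, 119).
35%: (229 − 80.15 = 148.85→149, 11 − 3.85 = 7.15→7, 119 − 41.65 = 77.35→77) → #95074D
52%: (229 − 119.08 = 109.92→110, 11 − 5.72 = 5.28→5, 119 − 61.88 = 57.12→57) → #6E0539
85%: (229 − 194.65 = 34.35→34, 11 − 9.35 = 1.65→2, 119 − 101.15 = 17.85→18) → #220212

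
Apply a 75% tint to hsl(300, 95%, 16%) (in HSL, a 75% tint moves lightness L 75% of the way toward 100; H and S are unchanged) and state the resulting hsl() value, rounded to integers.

L moves 75% from 16 toward 100: 16 + 63 = 79 → 79.
H and S are unchanged.

hsl(300, 95%, 79%)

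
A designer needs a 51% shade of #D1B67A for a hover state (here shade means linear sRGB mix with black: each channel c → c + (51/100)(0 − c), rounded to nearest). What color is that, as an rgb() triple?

#D1B67A is rgb(209, 182, 122).
A 51% shade moves each channel 51% toward 0:
  R: 209 + 0.51×(0−209) = 209 − 106.59 = 102.41 → 102
  G: 182 + 0.51×(0−182) = 182 − 92.82 = 89.18 → 89
  B: 122 + 0.51×(0−122) = 122 − 62.22 = 59.78 → 60

rgb(102, 89, 60)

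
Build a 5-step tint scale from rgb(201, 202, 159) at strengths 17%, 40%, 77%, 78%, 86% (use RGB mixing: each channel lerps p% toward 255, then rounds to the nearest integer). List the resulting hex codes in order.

17%: (201 + 9.18 = 210.18→210, 202 + 9.01 = 211.01→211, 159 + 16.32 = 175.32→175) → #D2D3AF
40%: (201 + 21.6 = 222.6→223, 202 + 21.2 = 223.2→223, 159 + 38.4 = 197.4→197) → #DFDFC5
77%: (201 + 41.58 = 242.58→243, 202 + 40.81 = 242.81→243, 159 + 73.92 = 232.92→233) → #F3F3E9
78%: (201 + 42.12 = 243.12→243, 202 + 41.34 = 243.34→243, 159 + 74.88 = 233.88→234) → #F3F3EA
86%: (201 + 46.44 = 247.44→247, 202 + 45.58 = 247.58→248, 159 + 82.56 = 241.56→242) → #F7F8F2

#D2D3AF, #DFDFC5, #F3F3E9, #F3F3EA, #F7F8F2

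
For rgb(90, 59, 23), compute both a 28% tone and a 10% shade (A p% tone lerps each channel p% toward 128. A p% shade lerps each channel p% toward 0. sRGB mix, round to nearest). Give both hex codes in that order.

28% tone:
  R: 90 + 0.28×(128−90) = 90 + 10.64 = 100.64 → 101
  G: 59 + 0.28×(128−59) = 59 + 19.32 = 78.32 → 78
  B: 23 + 29.4 = 52.4 → 52
  → #654e34
10% shade:
  R: 90 + 0.1×(0−90) = 90 − 9 = 81 → 81
  G: 59 + 0.1×(0−59) = 59 − 5.9 = 53.1 → 53
  B: 23 + 0.1×(0−23) = 23 − 2.3 = 20.7 → 21
  → #513515

#654e34, #513515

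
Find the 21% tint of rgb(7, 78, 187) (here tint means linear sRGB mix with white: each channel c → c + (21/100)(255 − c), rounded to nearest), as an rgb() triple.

rgb(59, 115, 201)

A 21% tint moves each channel 21% toward 255:
  R: 7 + 0.21×(255−7) = 7 + 52.08 = 59.08 → 59
  G: 78 + 37.17 = 115.17 → 115
  B: 187 + 14.28 = 201.28 → 201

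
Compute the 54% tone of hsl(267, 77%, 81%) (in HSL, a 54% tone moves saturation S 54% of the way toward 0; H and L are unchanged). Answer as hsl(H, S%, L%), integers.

S moves 54% from 77 toward 0: 77 − 41.58 = 35.42 → 35.
H and L are unchanged.

hsl(267, 35%, 81%)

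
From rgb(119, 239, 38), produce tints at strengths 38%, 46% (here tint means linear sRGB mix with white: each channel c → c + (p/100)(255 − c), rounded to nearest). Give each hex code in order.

#ABF578, #B6F68A

38%: (119 + 51.68 = 170.68→171, 239 + 6.08 = 245.08→245, 38 + 82.46 = 120.46→120) → #ABF578
46%: (119 + 62.56 = 181.56→182, 239 + 7.36 = 246.36→246, 38 + 99.82 = 137.82→138) → #B6F68A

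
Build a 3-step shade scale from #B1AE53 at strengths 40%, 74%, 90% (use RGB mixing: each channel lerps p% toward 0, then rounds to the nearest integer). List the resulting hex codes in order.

#B1AE53 is rgb(177, 174, 83).
40%: (177 − 70.8 = 106.2→106, 174 − 69.6 = 104.4→104, 83 − 33.2 = 49.8→50) → #6A6832
74%: (177 − 130.98 = 46.02→46, 174 − 128.76 = 45.24→45, 83 − 61.42 = 21.58→22) → #2E2D16
90%: (177 − 159.3 = 17.7→18, 174 − 156.6 = 17.4→17, 83 − 74.7 = 8.3→8) → #121108

#6A6832, #2E2D16, #121108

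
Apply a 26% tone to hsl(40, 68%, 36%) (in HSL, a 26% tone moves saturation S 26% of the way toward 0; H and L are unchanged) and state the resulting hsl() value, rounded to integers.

S moves 26% from 68 toward 0: 68 − 17.68 = 50.32 → 50.
H and L are unchanged.

hsl(40, 50%, 36%)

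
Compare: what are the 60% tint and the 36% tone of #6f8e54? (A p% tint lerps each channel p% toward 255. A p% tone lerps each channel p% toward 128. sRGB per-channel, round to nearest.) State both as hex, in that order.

#6f8e54 is rgb(111, 142, 84).
60% tint:
  R: 111 + 0.6×(255−111) = 111 + 86.4 = 197.4 → 197
  G: 142 + 0.6×(255−142) = 142 + 67.8 = 209.8 → 210
  B: 84 + 102.6 = 186.6 → 187
  → #c5d2bb
36% tone:
  R: 111 + 0.36×(128−111) = 111 + 6.12 = 117.12 → 117
  G: 142 + 0.36×(128−142) = 142 − 5.04 = 136.96 → 137
  B: 84 + 0.36×(128−84) = 84 + 15.84 = 99.84 → 100
  → #758964

#c5d2bb, #758964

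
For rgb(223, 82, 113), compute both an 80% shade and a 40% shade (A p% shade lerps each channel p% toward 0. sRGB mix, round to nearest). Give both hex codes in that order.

80% shade:
  R: 223 + 0.8×(0−223) = 223 − 178.4 = 44.6 → 45
  G: 82 + 0.8×(0−82) = 82 − 65.6 = 16.4 → 16
  B: 113 + 0.8×(0−113) = 113 − 90.4 = 22.6 → 23
  → #2D1017
40% shade:
  R: 223 + 0.4×(0−223) = 223 − 89.2 = 133.8 → 134
  G: 82 − 32.8 = 49.2 → 49
  B: 113 + 0.4×(0−113) = 113 − 45.2 = 67.8 → 68
  → #863144

#2D1017, #863144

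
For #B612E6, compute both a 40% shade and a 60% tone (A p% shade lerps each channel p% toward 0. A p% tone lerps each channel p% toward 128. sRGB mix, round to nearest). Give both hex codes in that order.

#6D0B8A, #9654A9

#B612E6 is rgb(182, 18, 230).
40% shade:
  R: 182 + 0.4×(0−182) = 182 − 72.8 = 109.2 → 109
  G: 18 + 0.4×(0−18) = 18 − 7.2 = 10.8 → 11
  B: 230 + 0.4×(0−230) = 230 − 92 = 138 → 138
  → #6D0B8A
60% tone:
  R: 182 + 0.6×(128−182) = 182 − 32.4 = 149.6 → 150
  G: 18 + 0.6×(128−18) = 18 + 66 = 84 → 84
  B: 230 + 0.6×(128−230) = 230 − 61.2 = 168.8 → 169
  → #9654A9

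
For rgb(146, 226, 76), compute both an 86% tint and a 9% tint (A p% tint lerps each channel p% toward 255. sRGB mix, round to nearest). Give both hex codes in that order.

86% tint:
  R: 146 + 0.86×(255−146) = 146 + 93.74 = 239.74 → 240
  G: 226 + 0.86×(255−226) = 226 + 24.94 = 250.94 → 251
  B: 76 + 153.94 = 229.94 → 230
  → #f0fbe6
9% tint:
  R: 146 + 0.09×(255−146) = 146 + 9.81 = 155.81 → 156
  G: 226 + 0.09×(255−226) = 226 + 2.61 = 228.61 → 229
  B: 76 + 16.11 = 92.11 → 92
  → #9ce55c

#f0fbe6, #9ce55c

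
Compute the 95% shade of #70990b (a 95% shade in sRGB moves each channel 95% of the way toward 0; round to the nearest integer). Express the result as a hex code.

#060801

#70990b is rgb(112, 153, 11).
Per channel, c → c + 0.95(0 − c):
  R: 112 − 106.4 = 5.6 → 6
  G: 153 − 145.35 = 7.65 → 8
  B: 11 − 10.45 = 0.55 → 1
rgb(6, 8, 1) = #060801.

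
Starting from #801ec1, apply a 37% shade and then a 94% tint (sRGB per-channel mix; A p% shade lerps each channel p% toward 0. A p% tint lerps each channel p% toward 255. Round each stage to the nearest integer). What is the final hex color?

#801ec1 is rgb(128, 30, 193).
A 37% shade moves each channel 37% toward 0:
  R: 128 + 0.37×(0−128) = 128 − 47.36 = 80.64 → 81
  G: 30 + 0.37×(0−30) = 30 − 11.1 = 18.9 → 19
  B: 193 + 0.37×(0−193) = 193 − 71.41 = 121.59 → 122
After the shade: rgb(81, 19, 122) = #51137a.
Per channel, c → c + 0.94(255 − c):
  R: 81 + 0.94×(255−81) = 81 + 163.56 = 244.56 → 245
  G: 19 + 221.84 = 240.84 → 241
  B: 122 + 125.02 = 247.02 → 247
rgb(245, 241, 247) = #f5f1f7.

#f5f1f7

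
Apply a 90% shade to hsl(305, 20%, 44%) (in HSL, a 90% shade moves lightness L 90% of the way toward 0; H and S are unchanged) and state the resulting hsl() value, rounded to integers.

L moves 90% from 44 toward 0: 44 − 39.6 = 4.4 → 4.
H and S are unchanged.

hsl(305, 20%, 4%)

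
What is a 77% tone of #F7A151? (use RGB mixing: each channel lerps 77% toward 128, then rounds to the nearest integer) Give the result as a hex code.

#9B8875

#F7A151 is rgb(247, 161, 81).
Per channel, c → c + 0.77(128 − c):
  R: 247 + 0.77×(128−247) = 247 − 91.63 = 155.37 → 155
  G: 161 + 0.77×(128−161) = 161 − 25.41 = 135.59 → 136
  B: 81 + 36.19 = 117.19 → 117
rgb(155, 136, 117) = #9B8875.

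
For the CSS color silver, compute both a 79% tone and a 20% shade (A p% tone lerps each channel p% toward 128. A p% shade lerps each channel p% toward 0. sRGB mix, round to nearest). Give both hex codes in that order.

#8D8D8D, #9A9A9A

CSS silver is rgb(192, 192, 192).
79% tone:
  R: 192 + 0.79×(128−192) = 192 − 50.56 = 141.44 → 141
  G: 192 − 50.56 = 141.44 → 141
  B: 192 + 0.79×(128−192) = 192 − 50.56 = 141.44 → 141
  → #8D8D8D
20% shade:
  R: 192 + 0.2×(0−192) = 192 − 38.4 = 153.6 → 154
  G: 192 + 0.2×(0−192) = 192 − 38.4 = 153.6 → 154
  B: 192 + 0.2×(0−192) = 192 − 38.4 = 153.6 → 154
  → #9A9A9A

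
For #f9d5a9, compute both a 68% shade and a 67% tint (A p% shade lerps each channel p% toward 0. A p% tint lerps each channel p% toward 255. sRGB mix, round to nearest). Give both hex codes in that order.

#f9d5a9 is rgb(249, 213, 169).
68% shade:
  R: 249 + 0.68×(0−249) = 249 − 169.32 = 79.68 → 80
  G: 213 + 0.68×(0−213) = 213 − 144.84 = 68.16 → 68
  B: 169 + 0.68×(0−169) = 169 − 114.92 = 54.08 → 54
  → #504436
67% tint:
  R: 249 + 0.67×(255−249) = 249 + 4.02 = 253.02 → 253
  G: 213 + 0.67×(255−213) = 213 + 28.14 = 241.14 → 241
  B: 169 + 0.67×(255−169) = 169 + 57.62 = 226.62 → 227
  → #fdf1e3

#504436, #fdf1e3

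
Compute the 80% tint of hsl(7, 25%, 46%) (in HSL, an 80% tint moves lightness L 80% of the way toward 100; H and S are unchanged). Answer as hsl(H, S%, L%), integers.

L moves 80% from 46 toward 100: 46 + 43.2 = 89.2 → 89.
H and S are unchanged.

hsl(7, 25%, 89%)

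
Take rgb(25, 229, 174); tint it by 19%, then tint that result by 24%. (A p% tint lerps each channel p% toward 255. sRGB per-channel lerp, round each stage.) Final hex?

#72EFCD

Lerp each channel 19% toward 255:
  R: 25 + 43.7 = 68.7 → 69
  G: 229 + 4.94 = 233.94 → 234
  B: 174 + 15.39 = 189.39 → 189
After the tint: rgb(69, 234, 189) = #45EABD.
Per channel, c → c + 0.24(255 − c):
  R: 69 + 44.64 = 113.64 → 114
  G: 234 + 5.04 = 239.04 → 239
  B: 189 + 0.24×(255−189) = 189 + 15.84 = 204.84 → 205
rgb(114, 239, 205) = #72EFCD.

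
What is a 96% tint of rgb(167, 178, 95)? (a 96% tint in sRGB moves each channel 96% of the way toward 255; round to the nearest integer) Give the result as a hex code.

#FBFCF9

Per channel, c → c + 0.96(255 − c):
  R: 167 + 84.48 = 251.48 → 251
  G: 178 + 0.96×(255−178) = 178 + 73.92 = 251.92 → 252
  B: 95 + 0.96×(255−95) = 95 + 153.6 = 248.6 → 249
rgb(251, 252, 249) = #FBFCF9.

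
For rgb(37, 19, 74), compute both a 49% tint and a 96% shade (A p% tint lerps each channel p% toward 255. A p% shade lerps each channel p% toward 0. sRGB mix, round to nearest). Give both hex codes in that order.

#9087a3, #010103

49% tint:
  R: 37 + 106.82 = 143.82 → 144
  G: 19 + 0.49×(255−19) = 19 + 115.64 = 134.64 → 135
  B: 74 + 88.69 = 162.69 → 163
  → #9087a3
96% shade:
  R: 37 − 35.52 = 1.48 → 1
  G: 19 + 0.96×(0−19) = 19 − 18.24 = 0.76 → 1
  B: 74 − 71.04 = 2.96 → 3
  → #010103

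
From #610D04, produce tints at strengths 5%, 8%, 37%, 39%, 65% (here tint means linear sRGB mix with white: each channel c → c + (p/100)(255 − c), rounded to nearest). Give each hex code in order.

#691911, #6E2018, #9B6761, #9F6B66, #C8AAA7

#610D04 is rgb(97, 13, 4).
5%: (97 + 7.9 = 104.9→105, 13 + 12.1 = 25.1→25, 4 + 12.55 = 16.55→17) → #691911
8%: (97 + 12.64 = 109.64→110, 13 + 19.36 = 32.36→32, 4 + 20.08 = 24.08→24) → #6E2018
37%: (97 + 58.46 = 155.46→155, 13 + 89.54 = 102.54→103, 4 + 92.87 = 96.87→97) → #9B6761
39%: (97 + 61.62 = 158.62→159, 13 + 94.38 = 107.38→107, 4 + 97.89 = 101.89→102) → #9F6B66
65%: (97 + 102.7 = 199.7→200, 13 + 157.3 = 170.3→170, 4 + 163.15 = 167.15→167) → #C8AAA7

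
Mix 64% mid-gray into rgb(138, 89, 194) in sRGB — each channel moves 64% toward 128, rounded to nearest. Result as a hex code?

Lerp each channel 64% toward 128:
  R: 138 + 0.64×(128−138) = 138 − 6.4 = 131.6 → 132
  G: 89 + 0.64×(128−89) = 89 + 24.96 = 113.96 → 114
  B: 194 + 0.64×(128−194) = 194 − 42.24 = 151.76 → 152
rgb(132, 114, 152) = #847298.

#847298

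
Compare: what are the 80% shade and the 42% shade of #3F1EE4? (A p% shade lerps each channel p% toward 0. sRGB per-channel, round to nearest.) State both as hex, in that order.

#0D062E, #251184

#3F1EE4 is rgb(63, 30, 228).
80% shade:
  R: 63 − 50.4 = 12.6 → 13
  G: 30 + 0.8×(0−30) = 30 − 24 = 6 → 6
  B: 228 + 0.8×(0−228) = 228 − 182.4 = 45.6 → 46
  → #0D062E
42% shade:
  R: 63 − 26.46 = 36.54 → 37
  G: 30 − 12.6 = 17.4 → 17
  B: 228 − 95.76 = 132.24 → 132
  → #251184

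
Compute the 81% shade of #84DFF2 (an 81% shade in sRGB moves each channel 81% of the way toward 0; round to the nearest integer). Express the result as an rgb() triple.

rgb(25, 42, 46)

#84DFF2 is rgb(132, 223, 242).
Per channel, c → c + 0.81(0 − c):
  R: 132 + 0.81×(0−132) = 132 − 106.92 = 25.08 → 25
  G: 223 + 0.81×(0−223) = 223 − 180.63 = 42.37 → 42
  B: 242 − 196.02 = 45.98 → 46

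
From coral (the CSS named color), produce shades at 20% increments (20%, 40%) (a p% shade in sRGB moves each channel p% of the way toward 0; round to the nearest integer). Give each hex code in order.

#CC6640, #994C30

CSS coral is rgb(255, 127, 80).
20%: (255 − 51 = 204→204, 127 − 25.4 = 101.6→102, 80 − 16 = 64→64) → #CC6640
40%: (255 − 102 = 153→153, 127 − 50.8 = 76.2→76, 80 − 32 = 48→48) → #994C30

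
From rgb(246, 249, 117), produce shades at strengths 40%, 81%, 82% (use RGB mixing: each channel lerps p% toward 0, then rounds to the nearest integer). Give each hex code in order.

#949546, #2F2F16, #2C2D15

40%: (246 − 98.4 = 147.6→148, 249 − 99.6 = 149.4→149, 117 − 46.8 = 70.2→70) → #949546
81%: (246 − 199.26 = 46.74→47, 249 − 201.69 = 47.31→47, 117 − 94.77 = 22.23→22) → #2F2F16
82%: (246 − 201.72 = 44.28→44, 249 − 204.18 = 44.82→45, 117 − 95.94 = 21.06→21) → #2C2D15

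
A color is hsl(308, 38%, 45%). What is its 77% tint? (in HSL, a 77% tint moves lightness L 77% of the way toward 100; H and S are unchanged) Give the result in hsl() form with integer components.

hsl(308, 38%, 87%)

L moves 77% from 45 toward 100: 45 + 42.35 = 87.35 → 87.
H and S are unchanged.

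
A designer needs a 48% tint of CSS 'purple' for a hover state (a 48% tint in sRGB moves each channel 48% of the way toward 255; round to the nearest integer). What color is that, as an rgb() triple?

rgb(189, 122, 189)

CSS purple is rgb(128, 0, 128).
A 48% tint moves each channel 48% toward 255:
  R: 128 + 0.48×(255−128) = 128 + 60.96 = 188.96 → 189
  G: 0 + 0.48×(255−0) = 0 + 122.4 = 122.4 → 122
  B: 128 + 60.96 = 188.96 → 189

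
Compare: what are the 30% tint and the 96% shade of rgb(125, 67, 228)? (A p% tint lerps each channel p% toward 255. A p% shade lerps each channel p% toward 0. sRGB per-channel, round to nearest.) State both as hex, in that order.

#A47BEC, #050309

30% tint:
  R: 125 + 39 = 164 → 164
  G: 67 + 56.4 = 123.4 → 123
  B: 228 + 8.1 = 236.1 → 236
  → #A47BEC
96% shade:
  R: 125 + 0.96×(0−125) = 125 − 120 = 5 → 5
  G: 67 + 0.96×(0−67) = 67 − 64.32 = 2.68 → 3
  B: 228 + 0.96×(0−228) = 228 − 218.88 = 9.12 → 9
  → #050309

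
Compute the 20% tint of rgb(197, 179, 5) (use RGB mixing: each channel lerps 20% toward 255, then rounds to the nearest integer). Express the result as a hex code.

A 20% tint moves each channel 20% toward 255:
  R: 197 + 11.6 = 208.6 → 209
  G: 179 + 15.2 = 194.2 → 194
  B: 5 + 50 = 55 → 55
rgb(209, 194, 55) = #d1c237.

#d1c237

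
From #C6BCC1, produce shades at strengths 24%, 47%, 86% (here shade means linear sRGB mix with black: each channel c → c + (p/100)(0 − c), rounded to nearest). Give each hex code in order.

#C6BCC1 is rgb(198, 188, 193).
24%: (198 − 47.52 = 150.48→150, 188 − 45.12 = 142.88→143, 193 − 46.32 = 146.68→147) → #968F93
47%: (198 − 93.06 = 104.94→105, 188 − 88.36 = 99.64→100, 193 − 90.71 = 102.29→102) → #696466
86%: (198 − 170.28 = 27.72→28, 188 − 161.68 = 26.32→26, 193 − 165.98 = 27.02→27) → #1C1A1B

#968F93, #696466, #1C1A1B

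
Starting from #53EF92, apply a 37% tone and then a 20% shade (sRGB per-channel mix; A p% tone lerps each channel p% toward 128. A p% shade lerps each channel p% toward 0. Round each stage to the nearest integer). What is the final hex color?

#509E6F

#53EF92 is rgb(83, 239, 146).
Per channel, c → c + 0.37(128 − c):
  R: 83 + 0.37×(128−83) = 83 + 16.65 = 99.65 → 100
  G: 239 + 0.37×(128−239) = 239 − 41.07 = 197.93 → 198
  B: 146 − 6.66 = 139.34 → 139
After the tone: rgb(100, 198, 139) = #64C68B.
A 20% shade moves each channel 20% toward 0:
  R: 100 + 0.2×(0−100) = 100 − 20 = 80 → 80
  G: 198 + 0.2×(0−198) = 198 − 39.6 = 158.4 → 158
  B: 139 − 27.8 = 111.2 → 111
rgb(80, 158, 111) = #509E6F.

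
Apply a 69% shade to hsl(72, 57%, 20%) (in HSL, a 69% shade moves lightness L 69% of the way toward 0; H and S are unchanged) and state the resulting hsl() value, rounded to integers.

hsl(72, 57%, 6%)

L moves 69% from 20 toward 0: 20 − 13.8 = 6.2 → 6.
H and S are unchanged.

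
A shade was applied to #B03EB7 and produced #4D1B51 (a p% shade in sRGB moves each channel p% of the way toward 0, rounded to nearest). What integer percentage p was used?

#B03EB7 is rgb(176, 62, 183); #4D1B51 is rgb(77, 27, 81).
On the B channel (widest range): 81 ≈ 183 + (p/100)(0 − 183), so p ≈ 100×(81 − 183)/(0 − 183) = -10200/-183 = 55.74.
p = 56 reproduces all three channels after rounding.

56%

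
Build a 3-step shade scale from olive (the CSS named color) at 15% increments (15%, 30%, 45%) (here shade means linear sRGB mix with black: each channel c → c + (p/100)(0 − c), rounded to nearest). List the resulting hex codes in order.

#6D6D00, #5A5A00, #464600

CSS olive is rgb(128, 128, 0).
15%: (128 − 19.2 = 108.8→109, 128 − 19.2 = 108.8→109, 0→0) → #6D6D00
30%: (128 − 38.4 = 89.6→90, 128 − 38.4 = 89.6→90, 0→0) → #5A5A00
45%: (128 − 57.6 = 70.4→70, 128 − 57.6 = 70.4→70, 0→0) → #464600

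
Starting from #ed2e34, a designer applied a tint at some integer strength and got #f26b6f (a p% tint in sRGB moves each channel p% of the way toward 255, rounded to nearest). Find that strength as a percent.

29%

#ed2e34 is rgb(237, 46, 52); #f26b6f is rgb(242, 107, 111).
On the G channel (widest range): 107 ≈ 46 + (p/100)(255 − 46), so p ≈ 100×(107 − 46)/(255 − 46) = 6100/209 = 29.19.
p = 29 reproduces all three channels after rounding.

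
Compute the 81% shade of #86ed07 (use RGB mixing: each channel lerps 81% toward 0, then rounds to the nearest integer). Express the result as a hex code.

#86ed07 is rgb(134, 237, 7).
An 81% shade moves each channel 81% toward 0:
  R: 134 + 0.81×(0−134) = 134 − 108.54 = 25.46 → 25
  G: 237 − 191.97 = 45.03 → 45
  B: 7 − 5.67 = 1.33 → 1
rgb(25, 45, 1) = #192d01.

#192d01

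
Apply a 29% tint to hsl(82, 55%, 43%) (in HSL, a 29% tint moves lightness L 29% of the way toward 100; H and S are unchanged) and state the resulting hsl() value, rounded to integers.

hsl(82, 55%, 60%)

L moves 29% from 43 toward 100: 43 + 16.53 = 59.53 → 60.
H and S are unchanged.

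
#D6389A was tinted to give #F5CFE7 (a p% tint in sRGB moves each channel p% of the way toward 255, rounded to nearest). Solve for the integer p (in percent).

76%

#D6389A is rgb(214, 56, 154); #F5CFE7 is rgb(245, 207, 231).
On the G channel (widest range): 207 ≈ 56 + (p/100)(255 − 56), so p ≈ 100×(207 − 56)/(255 − 56) = 15100/199 = 75.88.
p = 76 reproduces all three channels after rounding.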